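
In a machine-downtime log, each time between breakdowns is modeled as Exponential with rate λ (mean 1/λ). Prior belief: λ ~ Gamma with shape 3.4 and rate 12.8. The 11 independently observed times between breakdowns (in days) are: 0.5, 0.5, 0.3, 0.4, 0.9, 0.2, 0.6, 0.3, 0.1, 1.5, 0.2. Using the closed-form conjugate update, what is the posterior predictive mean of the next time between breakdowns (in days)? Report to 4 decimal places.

With a Gamma(shape α, rate β) prior on the exponential rate λ, the posterior after n observations with total T = Σxᵢ is Gamma(α+n, β+T).
Sum of observations T = 5.5 days; n = 11.
Posterior: Gamma(3.4+11, 12.8+5.5) = Gamma(14.4, 18.3).
The predictive distribution for the next observation is Lomax; its mean is β/(α−1) = 18.3/13.4 = 1.3657.

1.3657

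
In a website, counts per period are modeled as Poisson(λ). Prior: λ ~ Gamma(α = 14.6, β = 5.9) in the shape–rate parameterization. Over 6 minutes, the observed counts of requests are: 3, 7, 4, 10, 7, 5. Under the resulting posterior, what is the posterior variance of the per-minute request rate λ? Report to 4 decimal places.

With a Gamma(shape α, rate β) prior, the Poisson likelihood is conjugate: the posterior is Gamma(α + ΣXᵢ, β + n).
Sum of counts S = 36 over n = 6 minutes.
Posterior: Gamma(α+S, β+n) = Gamma(14.6+36, 5.9+6) = Gamma(50.6, 11.9).
Var = α/β² = 50.6/11.9² = 0.3573.

0.3573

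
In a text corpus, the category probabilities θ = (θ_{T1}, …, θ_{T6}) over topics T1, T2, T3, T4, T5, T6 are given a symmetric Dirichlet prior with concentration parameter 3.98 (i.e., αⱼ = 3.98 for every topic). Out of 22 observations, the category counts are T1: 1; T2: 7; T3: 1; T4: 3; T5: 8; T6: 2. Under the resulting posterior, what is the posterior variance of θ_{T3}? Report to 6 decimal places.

0.002064

The Dirichlet prior is conjugate to the Multinomial likelihood: each posterior αⱼ = prior αⱼ + observed count nⱼ.
Posterior concentration: (4.98, 10.98, 4.98, 6.98, 11.98, 5.98), total = 45.88.
Var[θ_j] = α_j(Σα−α_j)/((Σα)²(Σα+1)) = 4.98·40.90/(45.88²·46.88) = 0.002064.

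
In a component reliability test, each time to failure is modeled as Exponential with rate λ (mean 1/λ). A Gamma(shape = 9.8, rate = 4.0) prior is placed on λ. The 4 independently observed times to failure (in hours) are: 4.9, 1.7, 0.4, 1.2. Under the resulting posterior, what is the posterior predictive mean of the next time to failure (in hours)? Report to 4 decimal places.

0.9531

With a Gamma(shape α, rate β) prior on the exponential rate λ, the posterior after n observations with total T = Σxᵢ is Gamma(α+n, β+T).
Sum of observations T = 8.2 hours; n = 4.
Posterior: Gamma(9.8+4, 4.0+8.2) = Gamma(13.8, 12.2).
The predictive distribution for the next observation is Lomax; its mean is β/(α−1) = 12.2/12.8 = 0.9531.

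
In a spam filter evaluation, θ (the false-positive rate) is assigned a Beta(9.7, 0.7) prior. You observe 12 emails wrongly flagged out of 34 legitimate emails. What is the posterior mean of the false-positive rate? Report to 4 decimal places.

The Beta prior is conjugate to a Binomial/Bernoulli likelihood; the update adds successes to α and failures to β.
Posterior: Beta(α+k, β+n−k) = Beta(9.7+12, 0.7+22) = Beta(21.7, 22.7).
Posterior mean = α/(α+β) = 21.7/44.4 = 0.4887.

0.4887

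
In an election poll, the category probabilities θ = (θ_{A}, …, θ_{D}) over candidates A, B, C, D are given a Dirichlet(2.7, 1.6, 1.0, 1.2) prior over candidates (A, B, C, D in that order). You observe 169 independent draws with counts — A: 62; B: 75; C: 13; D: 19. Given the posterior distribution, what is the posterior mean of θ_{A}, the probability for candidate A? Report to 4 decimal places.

The Dirichlet prior is conjugate to the Multinomial likelihood: each posterior αⱼ = prior αⱼ + observed count nⱼ.
Posterior concentration: (64.7, 76.6, 14.0, 20.2), total = 175.5.
E[θ_{A}|data] = α_{A}/Σα = 64.7/175.5 = 0.3687.

0.3687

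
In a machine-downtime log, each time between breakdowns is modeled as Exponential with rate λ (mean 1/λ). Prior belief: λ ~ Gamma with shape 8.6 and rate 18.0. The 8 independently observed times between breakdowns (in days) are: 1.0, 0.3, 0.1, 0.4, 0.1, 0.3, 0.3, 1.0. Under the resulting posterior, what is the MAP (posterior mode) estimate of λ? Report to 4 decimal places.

0.7256

With a Gamma(shape α, rate β) prior on the exponential rate λ, the posterior after n observations with total T = Σxᵢ is Gamma(α+n, β+T).
Sum of observations T = 3.5 days; n = 8.
Posterior: Gamma(8.6+8, 18.0+3.5) = Gamma(16.6, 21.5).
Mode = (α−1)/β = 0.7256.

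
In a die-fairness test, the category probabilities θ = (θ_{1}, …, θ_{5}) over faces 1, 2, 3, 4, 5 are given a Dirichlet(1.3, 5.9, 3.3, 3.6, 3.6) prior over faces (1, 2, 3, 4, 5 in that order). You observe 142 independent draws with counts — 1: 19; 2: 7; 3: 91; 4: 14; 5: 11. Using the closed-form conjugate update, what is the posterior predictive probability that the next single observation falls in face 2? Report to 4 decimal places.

0.0808

The Dirichlet prior is conjugate to the Multinomial likelihood: each posterior αⱼ = prior αⱼ + observed count nⱼ.
Posterior concentration: (20.3, 12.9, 94.3, 17.6, 14.6), total = 159.7.
P(next = 2 | data) = α_{2}/Σα = 0.0808.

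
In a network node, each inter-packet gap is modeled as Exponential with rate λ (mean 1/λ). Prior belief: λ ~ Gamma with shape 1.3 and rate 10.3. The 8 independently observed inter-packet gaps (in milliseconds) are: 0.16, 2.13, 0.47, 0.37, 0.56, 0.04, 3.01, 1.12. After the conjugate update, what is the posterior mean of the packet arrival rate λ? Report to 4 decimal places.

With a Gamma(shape α, rate β) prior on the exponential rate λ, the posterior after n observations with total T = Σxᵢ is Gamma(α+n, β+T).
Sum of observations T = 7.86 milliseconds; n = 8.
Posterior: Gamma(1.3+8, 10.3+7.86) = Gamma(9.3, 18.16).
Posterior mean of λ = α/β = 9.3/18.16 = 0.5121.

0.5121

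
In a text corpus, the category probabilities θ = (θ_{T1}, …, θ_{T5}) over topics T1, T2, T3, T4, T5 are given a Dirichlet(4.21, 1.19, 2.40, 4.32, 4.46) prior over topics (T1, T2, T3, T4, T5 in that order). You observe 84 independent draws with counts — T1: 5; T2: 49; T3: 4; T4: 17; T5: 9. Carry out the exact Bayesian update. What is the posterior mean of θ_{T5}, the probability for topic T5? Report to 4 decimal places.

The Dirichlet prior is conjugate to the Multinomial likelihood: each posterior αⱼ = prior αⱼ + observed count nⱼ.
Posterior concentration: (9.21, 50.19, 6.40, 21.32, 13.46), total = 100.58.
E[θ_{T5}|data] = α_{T5}/Σα = 13.46/100.58 = 0.1338.

0.1338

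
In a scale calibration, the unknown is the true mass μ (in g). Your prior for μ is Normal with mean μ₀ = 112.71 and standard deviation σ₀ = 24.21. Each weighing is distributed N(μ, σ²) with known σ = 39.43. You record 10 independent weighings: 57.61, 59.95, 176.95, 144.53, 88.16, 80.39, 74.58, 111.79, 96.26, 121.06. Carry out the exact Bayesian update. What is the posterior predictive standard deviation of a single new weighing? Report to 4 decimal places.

40.9586

For Normal data with known variance σ², a Normal(μ₀, σ₀²) prior on μ is conjugate. Posterior precision = 1/σ₀² + n/σ²; posterior mean is the precision-weighted average of μ₀ and x̄.
σ₀² = 24.21² = 586.1241, σ² = 39.43² = 1554.7249; σ² + n·σ₀² = 1554.7249 + 10·586.1241 = 7415.9659.
Posterior precision = 1/σ₀² + n/σ² = 1/586.1241 + 10/1554.7249 = (σ² + n·σ₀²)/(σ₀²σ²) = 7415.9659/(586.1241·1554.7249); posterior variance σₙ² = σ₀²σ²/(σ² + n·σ₀²) = 586.1241·1554.7249/7415.9659 = 122.878361.
Predictive variance for one new observation = σₙ² + σ² = 586.1241·1554.7249/7415.9659 + 1554.7249 = σ²·(σ₀² + 7415.9659)/7415.9659 = 1554.7249·8002.09/7415.9659 = 1677.603261; SD = √(1554.7249·8002.09/7415.9659) = 40.9586.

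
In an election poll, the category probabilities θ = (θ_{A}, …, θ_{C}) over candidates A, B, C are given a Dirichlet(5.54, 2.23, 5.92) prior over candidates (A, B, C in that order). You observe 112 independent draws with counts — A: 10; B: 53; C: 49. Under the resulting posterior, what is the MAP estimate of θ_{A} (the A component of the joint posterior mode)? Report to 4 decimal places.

0.1185

The Dirichlet prior is conjugate to the Multinomial likelihood: each posterior αⱼ = prior αⱼ + observed count nⱼ.
Posterior concentration: (15.54, 55.23, 54.92), total = 125.69.
Joint mode component: (α_{A}−1)/(Σα−K) = 14.54/122.69 = 0.1185.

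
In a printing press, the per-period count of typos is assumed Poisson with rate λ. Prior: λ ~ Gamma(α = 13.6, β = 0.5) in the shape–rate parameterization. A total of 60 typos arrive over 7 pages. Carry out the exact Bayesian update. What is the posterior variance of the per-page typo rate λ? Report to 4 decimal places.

1.3084

With a Gamma(shape α, rate β) prior, the Poisson likelihood is conjugate: the posterior is Gamma(α + ΣXᵢ, β + n).
Posterior: Gamma(α+S, β+n) = Gamma(13.6+60, 0.5+7) = Gamma(73.6, 7.5).
Var = α/β² = 73.6/7.5² = 1.3084.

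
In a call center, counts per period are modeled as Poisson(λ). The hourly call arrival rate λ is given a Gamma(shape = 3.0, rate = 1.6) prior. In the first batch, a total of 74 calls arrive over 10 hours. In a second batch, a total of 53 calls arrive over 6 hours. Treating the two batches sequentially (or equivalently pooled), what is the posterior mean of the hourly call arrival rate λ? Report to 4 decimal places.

With a Gamma(shape α, rate β) prior, the Poisson likelihood is conjugate: the posterior is Gamma(α + ΣXᵢ, β + n).
After batch 1: Gamma(α+S, β+n) = Gamma(3.0+74, 1.6+10) = Gamma(77.0, 11.6).
After batch 2: Gamma(α+S, β+n) = Gamma(77.0+53, 11.6+6) = Gamma(130.0, 17.6).
Posterior mean = α/β = 130.0/17.6 = 7.3864.

7.3864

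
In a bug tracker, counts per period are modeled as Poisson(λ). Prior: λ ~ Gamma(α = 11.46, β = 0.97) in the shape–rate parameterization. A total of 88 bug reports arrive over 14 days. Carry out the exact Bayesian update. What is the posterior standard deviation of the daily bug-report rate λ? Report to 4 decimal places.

0.6662

With a Gamma(shape α, rate β) prior, the Poisson likelihood is conjugate: the posterior is Gamma(α + ΣXᵢ, β + n).
Posterior: Gamma(α+S, β+n) = Gamma(11.46+88, 0.97+14) = Gamma(99.46, 14.97).
SD = √α/β = √99.46/14.97 = 0.6662.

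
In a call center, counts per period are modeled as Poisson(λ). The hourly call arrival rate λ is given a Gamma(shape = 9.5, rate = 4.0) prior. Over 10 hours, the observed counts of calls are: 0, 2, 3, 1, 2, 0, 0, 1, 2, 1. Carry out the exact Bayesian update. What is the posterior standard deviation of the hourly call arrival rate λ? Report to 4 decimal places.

0.3312

With a Gamma(shape α, rate β) prior, the Poisson likelihood is conjugate: the posterior is Gamma(α + ΣXᵢ, β + n).
Sum of counts S = 12 over n = 10 hours.
Posterior: Gamma(α+S, β+n) = Gamma(9.5+12, 4.0+10) = Gamma(21.5, 14.0).
SD = √α/β = √21.5/14.0 = 0.3312.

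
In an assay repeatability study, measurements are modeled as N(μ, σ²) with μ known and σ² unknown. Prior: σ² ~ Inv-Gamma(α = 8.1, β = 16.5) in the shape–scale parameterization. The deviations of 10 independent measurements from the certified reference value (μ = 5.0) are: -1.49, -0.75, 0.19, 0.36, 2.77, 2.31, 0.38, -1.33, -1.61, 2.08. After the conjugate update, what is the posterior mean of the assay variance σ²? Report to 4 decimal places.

With known mean μ and an Inverse-Gamma(α, β) prior on σ², the Normal likelihood is conjugate: posterior is Inv-Gamma(α + n/2, β + Σ(xᵢ−μ)²/2).
Σ(xᵢ−μ)² = (-1.49)² + (-0.75)² + (0.19)² + (0.36)² + (2.77)² + (2.31)² + (0.38)² + (-1.33)² + (-1.61)² + (2.08)² = 24.7891.
Posterior: Inv-Gamma(8.1 + 10/2, 16.5 + 24.7891/2) = Inv-Gamma(13.10, 28.89455).
E[σ²|data] = β/(α−1) = 28.89455/12.10 = 2.3880.

2.3880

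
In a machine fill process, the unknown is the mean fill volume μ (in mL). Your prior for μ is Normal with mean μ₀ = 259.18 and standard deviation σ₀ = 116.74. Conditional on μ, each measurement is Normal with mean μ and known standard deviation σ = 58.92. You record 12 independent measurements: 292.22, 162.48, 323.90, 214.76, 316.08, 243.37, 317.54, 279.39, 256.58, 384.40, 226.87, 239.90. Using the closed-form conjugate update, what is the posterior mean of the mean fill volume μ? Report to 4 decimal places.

For Normal data with known variance σ², a Normal(μ₀, σ₀²) prior on μ is conjugate. Posterior precision = 1/σ₀² + n/σ²; posterior mean is the precision-weighted average of μ₀ and x̄.
Σxᵢ = 292.22 + 162.48 + 323.90 + 214.76 + 316.08 + 243.37 + 317.54 + 279.39 + 256.58 + 384.40 + 226.87 + 239.90 = 3257.49, so n·x̄ = 3257.49.
σ₀² = 116.74² = 13628.2276, σ² = 58.92² = 3471.5664; σ² + n·σ₀² = 3471.5664 + 12·13628.2276 = 167010.2976.
Posterior mean = (μ₀/σ₀² + n·x̄/σ²)/(1/σ₀² + n/σ²) = (σ²·μ₀ + σ₀²·n·x̄)/(σ² + n·σ₀²) = (3471.5664·259.18 + 13628.2276·3257.49)/167010.2976 = 45293575.704276/167010.2976 = 271.2023.

271.2023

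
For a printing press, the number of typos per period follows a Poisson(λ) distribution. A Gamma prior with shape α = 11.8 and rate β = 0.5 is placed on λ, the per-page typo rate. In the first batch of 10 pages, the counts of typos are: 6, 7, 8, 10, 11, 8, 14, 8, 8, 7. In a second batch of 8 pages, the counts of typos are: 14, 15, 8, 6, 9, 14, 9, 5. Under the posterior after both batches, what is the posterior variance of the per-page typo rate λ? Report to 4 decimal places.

With a Gamma(shape α, rate β) prior, the Poisson likelihood is conjugate: the posterior is Gamma(α + ΣXᵢ, β + n).
Batch 1: sum of counts S = 87 over n = 10 pages.
After batch 1: Gamma(α+S, β+n) = Gamma(11.8+87, 0.5+10) = Gamma(98.8, 10.5).
Batch 2: sum of counts S = 80 over n = 8 pages.
After batch 2: Gamma(α+S, β+n) = Gamma(98.8+80, 10.5+8) = Gamma(178.8, 18.5).
Var = α/β² = 178.8/18.5² = 0.5224.

0.5224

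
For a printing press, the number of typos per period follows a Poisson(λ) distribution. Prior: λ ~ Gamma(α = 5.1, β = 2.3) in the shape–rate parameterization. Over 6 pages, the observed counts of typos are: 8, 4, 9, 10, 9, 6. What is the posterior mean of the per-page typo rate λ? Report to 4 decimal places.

With a Gamma(shape α, rate β) prior, the Poisson likelihood is conjugate: the posterior is Gamma(α + ΣXᵢ, β + n).
Sum of counts S = 46 over n = 6 pages.
Posterior: Gamma(α+S, β+n) = Gamma(5.1+46, 2.3+6) = Gamma(51.1, 8.3).
Posterior mean = α/β = 51.1/8.3 = 6.1566.

6.1566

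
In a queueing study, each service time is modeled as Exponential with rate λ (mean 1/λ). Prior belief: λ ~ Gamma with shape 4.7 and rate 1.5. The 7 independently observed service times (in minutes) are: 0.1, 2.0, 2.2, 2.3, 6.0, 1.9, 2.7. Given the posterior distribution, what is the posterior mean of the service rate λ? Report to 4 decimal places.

With a Gamma(shape α, rate β) prior on the exponential rate λ, the posterior after n observations with total T = Σxᵢ is Gamma(α+n, β+T).
Sum of observations T = 17.2 minutes; n = 7.
Posterior: Gamma(4.7+7, 1.5+17.2) = Gamma(11.7, 18.7).
Posterior mean of λ = α/β = 11.7/18.7 = 0.6257.

0.6257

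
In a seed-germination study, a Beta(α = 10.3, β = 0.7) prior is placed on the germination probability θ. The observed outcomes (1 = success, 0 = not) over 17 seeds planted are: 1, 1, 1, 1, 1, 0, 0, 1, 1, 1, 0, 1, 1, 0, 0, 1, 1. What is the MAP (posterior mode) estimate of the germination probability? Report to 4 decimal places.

The Beta prior is conjugate to a Binomial/Bernoulli likelihood; the update adds successes to α and failures to β.
Posterior: Beta(α+k, β+n−k) = Beta(10.3+12, 0.7+5) = Beta(22.3, 5.7).
Mode of Beta(a,b) for a,b>1 is (a−1)/(a+b−2) = 21.3/26.0 = 0.8192.

0.8192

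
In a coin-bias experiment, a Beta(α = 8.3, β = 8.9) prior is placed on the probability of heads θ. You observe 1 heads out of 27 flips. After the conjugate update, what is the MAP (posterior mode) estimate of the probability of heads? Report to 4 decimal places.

The Beta prior is conjugate to a Binomial/Bernoulli likelihood; the update adds successes to α and failures to β.
Posterior: Beta(α+k, β+n−k) = Beta(8.3+1, 8.9+26) = Beta(9.3, 34.9).
Mode of Beta(a,b) for a,b>1 is (a−1)/(a+b−2) = 8.3/42.2 = 0.1967.

0.1967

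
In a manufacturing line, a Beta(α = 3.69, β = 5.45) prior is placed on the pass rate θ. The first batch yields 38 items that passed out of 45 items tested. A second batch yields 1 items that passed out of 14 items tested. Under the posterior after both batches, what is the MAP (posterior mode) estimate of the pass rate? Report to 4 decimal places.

0.6303

The Beta prior is conjugate to a Binomial/Bernoulli likelihood; the update adds successes to α and failures to β.
After batch 1: Beta(3.69+38, 5.45+7) = Beta(41.69, 12.45).
After batch 2: Beta(41.69+1, 12.45+13) = Beta(42.69, 25.45).
Mode of Beta(a,b) for a,b>1 is (a−1)/(a+b−2) = 41.69/66.14 = 0.6303.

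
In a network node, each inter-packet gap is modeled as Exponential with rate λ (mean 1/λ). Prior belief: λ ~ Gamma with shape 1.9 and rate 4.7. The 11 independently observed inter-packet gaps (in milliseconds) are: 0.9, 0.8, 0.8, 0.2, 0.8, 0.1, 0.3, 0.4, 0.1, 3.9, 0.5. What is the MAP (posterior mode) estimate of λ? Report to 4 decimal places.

With a Gamma(shape α, rate β) prior on the exponential rate λ, the posterior after n observations with total T = Σxᵢ is Gamma(α+n, β+T).
Sum of observations T = 8.8 milliseconds; n = 11.
Posterior: Gamma(1.9+11, 4.7+8.8) = Gamma(12.9, 13.5).
Mode = (α−1)/β = 0.8815.

0.8815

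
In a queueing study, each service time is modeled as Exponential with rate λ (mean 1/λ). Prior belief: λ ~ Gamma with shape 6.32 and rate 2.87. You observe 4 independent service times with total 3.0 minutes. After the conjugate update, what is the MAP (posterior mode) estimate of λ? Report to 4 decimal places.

1.5877

With a Gamma(shape α, rate β) prior on the exponential rate λ, the posterior after n observations with total T = Σxᵢ is Gamma(α+n, β+T).
Posterior: Gamma(6.32+4, 2.87+3.0) = Gamma(10.32, 5.87).
Mode = (α−1)/β = 1.5877.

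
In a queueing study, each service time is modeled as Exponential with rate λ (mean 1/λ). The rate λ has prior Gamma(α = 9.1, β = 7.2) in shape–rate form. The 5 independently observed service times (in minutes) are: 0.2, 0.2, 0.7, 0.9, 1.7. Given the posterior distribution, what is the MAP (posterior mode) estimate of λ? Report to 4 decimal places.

1.2018

With a Gamma(shape α, rate β) prior on the exponential rate λ, the posterior after n observations with total T = Σxᵢ is Gamma(α+n, β+T).
Sum of observations T = 3.7 minutes; n = 5.
Posterior: Gamma(9.1+5, 7.2+3.7) = Gamma(14.1, 10.9).
Mode = (α−1)/β = 1.2018.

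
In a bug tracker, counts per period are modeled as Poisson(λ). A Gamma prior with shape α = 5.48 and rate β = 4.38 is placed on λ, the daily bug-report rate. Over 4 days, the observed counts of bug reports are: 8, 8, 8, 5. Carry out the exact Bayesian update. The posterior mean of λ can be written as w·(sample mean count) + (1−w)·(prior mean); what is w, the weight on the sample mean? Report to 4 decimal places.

With a Gamma(shape α, rate β) prior, the Poisson likelihood is conjugate: the posterior is Gamma(α + ΣXᵢ, β + n).
Posterior mean = (α₀+S)/(β₀+n) = [n/(β₀+n)]·(S/n) + [β₀/(β₀+n)]·(α₀/β₀), so only n and β₀ enter the weight.
Weight on data w = n/(β₀+n) = 4/(4.38+4) = 4/8.38 = 0.4773.

0.4773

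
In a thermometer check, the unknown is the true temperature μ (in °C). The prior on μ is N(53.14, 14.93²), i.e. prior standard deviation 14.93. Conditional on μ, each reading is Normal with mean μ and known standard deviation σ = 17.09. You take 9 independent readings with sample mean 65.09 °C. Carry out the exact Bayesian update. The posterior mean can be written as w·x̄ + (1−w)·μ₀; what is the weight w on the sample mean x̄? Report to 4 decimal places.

0.8729

For Normal data with known variance σ², a Normal(μ₀, σ₀²) prior on μ is conjugate. Posterior precision = 1/σ₀² + n/σ²; posterior mean is the precision-weighted average of μ₀ and x̄.
σ₀² = 14.93² = 222.9049, σ² = 17.09² = 292.0681. Prior precision 1/σ₀² = 1/222.9049; data precision n/σ² = 9/292.0681.
w = (n/σ²)/(1/σ₀² + n/σ²) = n·σ₀²/(σ² + n·σ₀²) = 9·222.9049/(292.0681 + 9·222.9049) = 2006.1441/2298.2122 = 0.8729.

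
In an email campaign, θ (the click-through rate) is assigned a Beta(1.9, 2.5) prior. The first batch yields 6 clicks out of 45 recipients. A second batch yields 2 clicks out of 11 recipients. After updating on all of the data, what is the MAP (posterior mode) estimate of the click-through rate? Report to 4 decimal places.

0.1524

The Beta prior is conjugate to a Binomial/Bernoulli likelihood; the update adds successes to α and failures to β.
After batch 1: Beta(1.9+6, 2.5+39) = Beta(7.9, 41.5).
After batch 2: Beta(7.9+2, 41.5+9) = Beta(9.9, 50.5).
Mode of Beta(a,b) for a,b>1 is (a−1)/(a+b−2) = 8.9/58.4 = 0.1524.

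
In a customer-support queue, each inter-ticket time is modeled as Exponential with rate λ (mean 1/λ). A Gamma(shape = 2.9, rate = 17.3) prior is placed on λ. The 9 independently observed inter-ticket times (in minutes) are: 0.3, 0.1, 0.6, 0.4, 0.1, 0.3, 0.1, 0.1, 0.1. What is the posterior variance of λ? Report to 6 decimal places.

With a Gamma(shape α, rate β) prior on the exponential rate λ, the posterior after n observations with total T = Σxᵢ is Gamma(α+n, β+T).
Sum of observations T = 2.1 minutes; n = 9.
Posterior: Gamma(2.9+9, 17.3+2.1) = Gamma(11.9, 19.4).
Var = α/β² = 0.031619.

0.031619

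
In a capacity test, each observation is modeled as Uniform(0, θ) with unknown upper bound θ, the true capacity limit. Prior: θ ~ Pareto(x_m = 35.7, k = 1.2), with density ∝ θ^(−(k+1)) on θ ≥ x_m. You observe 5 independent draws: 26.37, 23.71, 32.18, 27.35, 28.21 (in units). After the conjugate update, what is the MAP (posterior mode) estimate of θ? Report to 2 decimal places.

35.70

A Pareto(scale x_m, shape k) prior on the upper bound θ of Uniform(0, θ) is conjugate: posterior is Pareto(max(x_m, max xᵢ), k + n).
Sample maximum = 32.18; prior scale x_m = 35.7 → posterior scale = max = 35.70.
Posterior shape = 1.2 + 5 = 6.2.
The Pareto density is decreasing on [x_m, ∞), so the mode is x_m = 35.70.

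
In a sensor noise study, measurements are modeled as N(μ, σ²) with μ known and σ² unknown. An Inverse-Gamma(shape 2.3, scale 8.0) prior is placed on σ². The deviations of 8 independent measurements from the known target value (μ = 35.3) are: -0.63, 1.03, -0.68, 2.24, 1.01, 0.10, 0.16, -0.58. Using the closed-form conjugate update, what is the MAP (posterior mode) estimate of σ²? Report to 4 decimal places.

With known mean μ and an Inverse-Gamma(α, β) prior on σ², the Normal likelihood is conjugate: posterior is Inv-Gamma(α + n/2, β + Σ(xᵢ−μ)²/2).
Σ(xᵢ−μ)² = (-0.63)² + (1.03)² + (-0.68)² + (2.24)² + (1.01)² + (0.10)² + (0.16)² + (-0.58)² = 8.3299.
Posterior: Inv-Gamma(2.3 + 8/2, 8.0 + 8.3299/2) = Inv-Gamma(6.30, 12.16495).
Mode = β/(α+1) = 12.16495/7.30 = 1.6664.

1.6664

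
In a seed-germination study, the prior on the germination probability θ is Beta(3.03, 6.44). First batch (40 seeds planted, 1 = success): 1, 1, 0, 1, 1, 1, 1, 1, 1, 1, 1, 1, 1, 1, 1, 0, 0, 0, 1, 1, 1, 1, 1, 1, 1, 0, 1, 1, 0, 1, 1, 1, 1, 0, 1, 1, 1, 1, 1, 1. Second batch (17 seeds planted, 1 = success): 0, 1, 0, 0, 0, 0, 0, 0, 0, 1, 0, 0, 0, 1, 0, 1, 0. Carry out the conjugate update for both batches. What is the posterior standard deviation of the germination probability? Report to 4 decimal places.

0.0596

The Beta prior is conjugate to a Binomial/Bernoulli likelihood; the update adds successes to α and failures to β.
After batch 1: Beta(3.03+33, 6.44+7) = Beta(36.03, 13.44).
After batch 2: Beta(36.03+4, 13.44+13) = Beta(40.03, 26.44).
Var = αβ/((α+β)²(α+β+1)) = 40.03·26.44/(66.47²·67.47) = 0.00355046; SD = √0.00355046 = 0.0596.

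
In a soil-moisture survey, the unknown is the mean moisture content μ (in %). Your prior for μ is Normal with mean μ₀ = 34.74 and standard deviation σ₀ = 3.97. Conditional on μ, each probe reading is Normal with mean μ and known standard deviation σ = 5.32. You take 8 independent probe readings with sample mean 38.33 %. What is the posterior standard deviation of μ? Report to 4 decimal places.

1.6998

For Normal data with known variance σ², a Normal(μ₀, σ₀²) prior on μ is conjugate. Posterior precision = 1/σ₀² + n/σ²; posterior mean is the precision-weighted average of μ₀ and x̄.
σ₀² = 3.97² = 15.7609, σ² = 5.32² = 28.3024; σ² + n·σ₀² = 28.3024 + 8·15.7609 = 154.3896.
Posterior precision = 1/σ₀² + n/σ² = 1/15.7609 + 8/28.3024 = (σ² + n·σ₀²)/(σ₀²σ²) = 154.3896/(15.7609·28.3024); posterior variance σₙ² = σ₀²σ²/(σ² + n·σ₀²) = 15.7609·28.3024/154.3896 = 2.889257.
Posterior SD = √σₙ² = √(15.7609·28.3024/154.3896) = 1.6998.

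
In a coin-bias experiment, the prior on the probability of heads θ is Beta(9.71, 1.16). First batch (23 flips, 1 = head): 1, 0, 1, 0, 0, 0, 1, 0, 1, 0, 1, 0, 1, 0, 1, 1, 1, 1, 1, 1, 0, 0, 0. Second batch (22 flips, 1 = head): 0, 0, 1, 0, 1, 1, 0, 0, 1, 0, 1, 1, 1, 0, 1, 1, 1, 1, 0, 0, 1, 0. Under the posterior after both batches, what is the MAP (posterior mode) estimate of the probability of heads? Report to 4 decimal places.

0.6072

The Beta prior is conjugate to a Binomial/Bernoulli likelihood; the update adds successes to α and failures to β.
After batch 1: Beta(9.71+12, 1.16+11) = Beta(21.71, 12.16).
After batch 2: Beta(21.71+12, 12.16+10) = Beta(33.71, 22.16).
Mode of Beta(a,b) for a,b>1 is (a−1)/(a+b−2) = 32.71/53.87 = 0.6072.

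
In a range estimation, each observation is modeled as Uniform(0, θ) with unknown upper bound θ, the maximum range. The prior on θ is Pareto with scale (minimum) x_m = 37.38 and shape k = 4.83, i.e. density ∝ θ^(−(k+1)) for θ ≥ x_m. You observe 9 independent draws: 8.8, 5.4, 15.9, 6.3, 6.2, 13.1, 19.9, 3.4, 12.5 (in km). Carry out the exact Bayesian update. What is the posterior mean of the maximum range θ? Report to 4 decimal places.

40.2935

A Pareto(scale x_m, shape k) prior on the upper bound θ of Uniform(0, θ) is conjugate: posterior is Pareto(max(x_m, max xᵢ), k + n).
Sample maximum = 19.9; prior scale x_m = 37.38 → posterior scale = max = 37.38.
Posterior shape = 4.83 + 9 = 13.83.
E[θ|data] = k·x_m/(k−1) = 13.83·37.38/12.83 = 40.2935.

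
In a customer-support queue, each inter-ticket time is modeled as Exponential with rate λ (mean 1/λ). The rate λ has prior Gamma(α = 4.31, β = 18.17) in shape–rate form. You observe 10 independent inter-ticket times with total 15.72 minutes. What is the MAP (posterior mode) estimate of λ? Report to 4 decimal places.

With a Gamma(shape α, rate β) prior on the exponential rate λ, the posterior after n observations with total T = Σxᵢ is Gamma(α+n, β+T).
Posterior: Gamma(4.31+10, 18.17+15.72) = Gamma(14.31, 33.89).
Mode = (α−1)/β = 0.3927.

0.3927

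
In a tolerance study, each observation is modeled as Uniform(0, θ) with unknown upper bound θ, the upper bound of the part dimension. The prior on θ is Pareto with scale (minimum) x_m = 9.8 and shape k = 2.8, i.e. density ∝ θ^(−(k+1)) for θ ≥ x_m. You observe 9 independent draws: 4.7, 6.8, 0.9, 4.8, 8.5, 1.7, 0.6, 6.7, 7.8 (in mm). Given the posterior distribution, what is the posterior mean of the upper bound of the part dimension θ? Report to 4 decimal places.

A Pareto(scale x_m, shape k) prior on the upper bound θ of Uniform(0, θ) is conjugate: posterior is Pareto(max(x_m, max xᵢ), k + n).
Sample maximum = 8.5; prior scale x_m = 9.8 → posterior scale = max = 9.8.
Posterior shape = 2.8 + 9 = 11.8.
E[θ|data] = k·x_m/(k−1) = 11.8·9.8/10.8 = 10.7074.

10.7074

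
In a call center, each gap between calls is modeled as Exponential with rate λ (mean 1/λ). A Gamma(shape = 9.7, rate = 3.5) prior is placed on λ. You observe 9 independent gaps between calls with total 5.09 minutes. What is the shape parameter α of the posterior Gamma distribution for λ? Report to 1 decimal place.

With a Gamma(shape α, rate β) prior on the exponential rate λ, the posterior after n observations with total T = Σxᵢ is Gamma(α+n, β+T).
Posterior: Gamma(9.7+9, 3.5+5.09) = Gamma(18.7, 8.59).
Posterior α = 18.7.

18.7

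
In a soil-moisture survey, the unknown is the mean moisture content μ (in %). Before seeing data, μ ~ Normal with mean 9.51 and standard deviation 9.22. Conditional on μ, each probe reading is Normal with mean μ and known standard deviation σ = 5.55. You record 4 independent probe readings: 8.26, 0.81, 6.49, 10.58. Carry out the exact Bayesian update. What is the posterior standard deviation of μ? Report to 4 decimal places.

For Normal data with known variance σ², a Normal(μ₀, σ₀²) prior on μ is conjugate. Posterior precision = 1/σ₀² + n/σ²; posterior mean is the precision-weighted average of μ₀ and x̄.
σ₀² = 9.22² = 85.0084, σ² = 5.55² = 30.8025; σ² + n·σ₀² = 30.8025 + 4·85.0084 = 370.8361.
Posterior precision = 1/σ₀² + n/σ² = 1/85.0084 + 4/30.8025 = (σ² + n·σ₀²)/(σ₀²σ²) = 370.8361/(85.0084·30.8025); posterior variance σₙ² = σ₀²σ²/(σ² + n·σ₀²) = 85.0084·30.8025/370.8361 = 7.060993.
Posterior SD = √σₙ² = √(85.0084·30.8025/370.8361) = 2.6573.

2.6573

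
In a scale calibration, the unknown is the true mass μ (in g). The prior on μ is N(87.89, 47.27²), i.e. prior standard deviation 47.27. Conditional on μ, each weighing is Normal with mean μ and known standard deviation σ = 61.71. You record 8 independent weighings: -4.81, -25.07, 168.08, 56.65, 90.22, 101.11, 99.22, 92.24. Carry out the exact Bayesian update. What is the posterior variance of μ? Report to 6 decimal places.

392.417133

For Normal data with known variance σ², a Normal(μ₀, σ₀²) prior on μ is conjugate. Posterior precision = 1/σ₀² + n/σ²; posterior mean is the precision-weighted average of μ₀ and x̄.
σ₀² = 47.27² = 2234.4529, σ² = 61.71² = 3808.1241; σ² + n·σ₀² = 3808.1241 + 8·2234.4529 = 21683.7473.
Posterior precision = 1/σ₀² + n/σ² = 1/2234.4529 + 8/3808.1241 = (σ² + n·σ₀²)/(σ₀²σ²) = 21683.7473/(2234.4529·3808.1241); posterior variance σₙ² = σ₀²σ²/(σ² + n·σ₀²) = 2234.4529·3808.1241/21683.7473 = 392.417133.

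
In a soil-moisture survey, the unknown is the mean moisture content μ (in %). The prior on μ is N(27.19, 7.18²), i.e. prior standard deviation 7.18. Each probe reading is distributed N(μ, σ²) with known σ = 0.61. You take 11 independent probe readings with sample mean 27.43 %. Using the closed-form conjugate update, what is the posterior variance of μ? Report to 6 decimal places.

For Normal data with known variance σ², a Normal(μ₀, σ₀²) prior on μ is conjugate. Posterior precision = 1/σ₀² + n/σ²; posterior mean is the precision-weighted average of μ₀ and x̄.
σ₀² = 7.18² = 51.5524, σ² = 0.61² = 0.3721; σ² + n·σ₀² = 0.3721 + 11·51.5524 = 567.4485.
Posterior precision = 1/σ₀² + n/σ² = 1/51.5524 + 11/0.3721 = (σ² + n·σ₀²)/(σ₀²σ²) = 567.4485/(51.5524·0.3721); posterior variance σₙ² = σ₀²σ²/(σ² + n·σ₀²) = 51.5524·0.3721/567.4485 = 0.033805.

0.033805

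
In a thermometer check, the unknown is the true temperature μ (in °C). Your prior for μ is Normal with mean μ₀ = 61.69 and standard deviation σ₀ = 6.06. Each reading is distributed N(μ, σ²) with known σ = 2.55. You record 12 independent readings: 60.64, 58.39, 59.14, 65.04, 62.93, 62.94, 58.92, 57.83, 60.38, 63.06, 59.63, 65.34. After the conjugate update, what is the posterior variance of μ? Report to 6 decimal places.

0.533996

For Normal data with known variance σ², a Normal(μ₀, σ₀²) prior on μ is conjugate. Posterior precision = 1/σ₀² + n/σ²; posterior mean is the precision-weighted average of μ₀ and x̄.
σ₀² = 6.06² = 36.7236, σ² = 2.55² = 6.5025; σ² + n·σ₀² = 6.5025 + 12·36.7236 = 447.1857.
Posterior precision = 1/σ₀² + n/σ² = 1/36.7236 + 12/6.5025 = (σ² + n·σ₀²)/(σ₀²σ²) = 447.1857/(36.7236·6.5025); posterior variance σₙ² = σ₀²σ²/(σ² + n·σ₀²) = 36.7236·6.5025/447.1857 = 0.533996.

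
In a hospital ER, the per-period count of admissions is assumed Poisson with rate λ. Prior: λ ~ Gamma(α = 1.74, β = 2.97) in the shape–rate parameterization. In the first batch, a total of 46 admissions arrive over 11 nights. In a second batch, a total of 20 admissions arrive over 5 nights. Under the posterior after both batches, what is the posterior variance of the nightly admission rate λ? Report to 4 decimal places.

With a Gamma(shape α, rate β) prior, the Poisson likelihood is conjugate: the posterior is Gamma(α + ΣXᵢ, β + n).
After batch 1: Gamma(α+S, β+n) = Gamma(1.74+46, 2.97+11) = Gamma(47.74, 13.97).
After batch 2: Gamma(α+S, β+n) = Gamma(47.74+20, 13.97+5) = Gamma(67.74, 18.97).
Var = α/β² = 67.74/18.97² = 0.1882.

0.1882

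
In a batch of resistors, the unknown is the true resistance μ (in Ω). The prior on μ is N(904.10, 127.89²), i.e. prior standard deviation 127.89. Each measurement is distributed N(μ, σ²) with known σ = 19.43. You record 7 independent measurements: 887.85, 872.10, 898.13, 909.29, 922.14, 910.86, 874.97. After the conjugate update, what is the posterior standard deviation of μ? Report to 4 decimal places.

For Normal data with known variance σ², a Normal(μ₀, σ₀²) prior on μ is conjugate. Posterior precision = 1/σ₀² + n/σ²; posterior mean is the precision-weighted average of μ₀ and x̄.
σ₀² = 127.89² = 16355.8521, σ² = 19.43² = 377.5249; σ² + n·σ₀² = 377.5249 + 7·16355.8521 = 114868.4896.
Posterior precision = 1/σ₀² + n/σ² = 1/16355.8521 + 7/377.5249 = (σ² + n·σ₀²)/(σ₀²σ²) = 114868.4896/(16355.8521·377.5249); posterior variance σₙ² = σ₀²σ²/(σ² + n·σ₀²) = 16355.8521·377.5249/114868.4896 = 53.754876.
Posterior SD = √σₙ² = √(16355.8521·377.5249/114868.4896) = 7.3318.

7.3318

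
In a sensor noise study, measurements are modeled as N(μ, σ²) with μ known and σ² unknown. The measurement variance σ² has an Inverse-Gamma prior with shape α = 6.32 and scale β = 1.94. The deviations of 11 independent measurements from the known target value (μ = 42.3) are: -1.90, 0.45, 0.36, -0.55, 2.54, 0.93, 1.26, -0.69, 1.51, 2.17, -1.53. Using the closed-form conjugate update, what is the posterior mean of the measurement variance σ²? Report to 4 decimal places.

1.2401

With known mean μ and an Inverse-Gamma(α, β) prior on σ², the Normal likelihood is conjugate: posterior is Inv-Gamma(α + n/2, β + Σ(xᵢ−μ)²/2).
Σ(xᵢ−μ)² = (-1.90)² + (0.45)² + (0.36)² + (-0.55)² + (2.54)² + (0.93)² + (1.26)² + (-0.69)² + (1.51)² + (2.17)² + (-1.53)² = 22.9547.
Posterior: Inv-Gamma(6.32 + 11/2, 1.94 + 22.9547/2) = Inv-Gamma(11.82, 13.41735).
E[σ²|data] = β/(α−1) = 13.41735/10.82 = 1.2401.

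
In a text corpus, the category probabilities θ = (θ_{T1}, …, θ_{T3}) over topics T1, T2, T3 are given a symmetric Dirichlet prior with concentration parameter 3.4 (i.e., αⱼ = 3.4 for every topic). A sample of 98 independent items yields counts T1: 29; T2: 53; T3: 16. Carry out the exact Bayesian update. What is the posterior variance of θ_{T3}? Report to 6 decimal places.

The Dirichlet prior is conjugate to the Multinomial likelihood: each posterior αⱼ = prior αⱼ + observed count nⱼ.
Posterior concentration: (32.4, 56.4, 19.4), total = 108.2.
Var[θ_j] = α_j(Σα−α_j)/((Σα)²(Σα+1)) = 19.4·88.8/(108.2²·109.2) = 0.001348.

0.001348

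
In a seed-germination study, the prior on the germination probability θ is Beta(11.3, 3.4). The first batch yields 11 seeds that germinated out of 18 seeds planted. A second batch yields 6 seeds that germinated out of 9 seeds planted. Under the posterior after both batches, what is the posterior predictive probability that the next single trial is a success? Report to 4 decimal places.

The Beta prior is conjugate to a Binomial/Bernoulli likelihood; the update adds successes to α and failures to β.
After batch 1: Beta(11.3+11, 3.4+7) = Beta(22.3, 10.4).
After batch 2: Beta(22.3+6, 10.4+3) = Beta(28.3, 13.4).
For a single future Bernoulli trial, P(success | data) = α/(α+β) = 0.6787.

0.6787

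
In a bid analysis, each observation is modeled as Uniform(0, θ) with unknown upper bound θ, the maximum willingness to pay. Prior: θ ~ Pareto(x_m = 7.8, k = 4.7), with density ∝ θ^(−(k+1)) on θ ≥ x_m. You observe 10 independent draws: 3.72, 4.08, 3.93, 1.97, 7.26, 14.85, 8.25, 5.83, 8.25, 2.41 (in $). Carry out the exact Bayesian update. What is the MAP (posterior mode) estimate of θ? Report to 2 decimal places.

14.85

A Pareto(scale x_m, shape k) prior on the upper bound θ of Uniform(0, θ) is conjugate: posterior is Pareto(max(x_m, max xᵢ), k + n).
Sample maximum = 14.85; prior scale x_m = 7.8 → posterior scale = max = 14.85.
Posterior shape = 4.7 + 10 = 14.7.
The Pareto density is decreasing on [x_m, ∞), so the mode is x_m = 14.85.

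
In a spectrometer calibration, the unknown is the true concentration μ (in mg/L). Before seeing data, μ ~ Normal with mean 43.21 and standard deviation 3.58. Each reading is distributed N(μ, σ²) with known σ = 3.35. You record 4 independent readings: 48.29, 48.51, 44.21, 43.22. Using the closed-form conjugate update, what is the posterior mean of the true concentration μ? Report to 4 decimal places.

For Normal data with known variance σ², a Normal(μ₀, σ₀²) prior on μ is conjugate. Posterior precision = 1/σ₀² + n/σ²; posterior mean is the precision-weighted average of μ₀ and x̄.
Σxᵢ = 48.29 + 48.51 + 44.21 + 43.22 = 184.23, so n·x̄ = 184.23.
σ₀² = 3.58² = 12.8164, σ² = 3.35² = 11.2225; σ² + n·σ₀² = 11.2225 + 4·12.8164 = 62.4881.
Posterior mean = (μ₀/σ₀² + n·x̄/σ²)/(1/σ₀² + n/σ²) = (σ²·μ₀ + σ₀²·n·x̄)/(σ² + n·σ₀²) = (11.2225·43.21 + 12.8164·184.23)/62.4881 = 2846.089597/62.4881 = 45.5461.

45.5461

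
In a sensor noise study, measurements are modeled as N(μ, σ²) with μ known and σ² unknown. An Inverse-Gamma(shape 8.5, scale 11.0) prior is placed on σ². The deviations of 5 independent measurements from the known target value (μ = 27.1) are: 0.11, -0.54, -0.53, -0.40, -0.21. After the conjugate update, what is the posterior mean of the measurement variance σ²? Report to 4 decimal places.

1.1394

With known mean μ and an Inverse-Gamma(α, β) prior on σ², the Normal likelihood is conjugate: posterior is Inv-Gamma(α + n/2, β + Σ(xᵢ−μ)²/2).
Σ(xᵢ−μ)² = (0.11)² + (-0.54)² + (-0.53)² + (-0.40)² + (-0.21)² = 0.7887.
Posterior: Inv-Gamma(8.5 + 5/2, 11.0 + 0.7887/2) = Inv-Gamma(11.00, 11.39435).
E[σ²|data] = β/(α−1) = 11.39435/10.00 = 1.1394.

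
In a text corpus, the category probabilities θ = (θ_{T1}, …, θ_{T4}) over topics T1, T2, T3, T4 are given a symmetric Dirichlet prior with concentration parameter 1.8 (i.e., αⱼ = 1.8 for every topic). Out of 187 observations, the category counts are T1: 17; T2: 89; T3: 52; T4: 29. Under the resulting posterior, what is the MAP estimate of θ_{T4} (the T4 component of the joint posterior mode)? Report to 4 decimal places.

0.1567

The Dirichlet prior is conjugate to the Multinomial likelihood: each posterior αⱼ = prior αⱼ + observed count nⱼ.
Posterior concentration: (18.8, 90.8, 53.8, 30.8), total = 194.2.
Joint mode component: (α_{T4}−1)/(Σα−K) = 29.8/190.2 = 0.1567.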